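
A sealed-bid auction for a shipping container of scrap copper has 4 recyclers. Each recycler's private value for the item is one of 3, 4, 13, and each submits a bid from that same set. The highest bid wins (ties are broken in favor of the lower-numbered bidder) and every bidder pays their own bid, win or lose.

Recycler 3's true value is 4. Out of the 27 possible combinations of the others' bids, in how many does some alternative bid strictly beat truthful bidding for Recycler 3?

25

Others bid (3, 3, 13): truth gives -4; bid 3 gives -3 > -4. Violating.
Others bid (3, 4, 3): truth gives -4; bid 3 gives -3 > -4. Violating.
Others bid (3, 4, 4): truth gives -4; bid 3 gives -3 > -4. Violating.
Others bid (3, 4, 13): truth gives -4; bid 3 gives -3 > -4. Violating.
Others bid (3, 3, 3): truth gives 0; no alternative beats it.
Others bid (3, 3, 4): truth gives 0; no alternative beats it.
(Checking all 27 profiles: 25 have a profitable deviation, 2 do not.)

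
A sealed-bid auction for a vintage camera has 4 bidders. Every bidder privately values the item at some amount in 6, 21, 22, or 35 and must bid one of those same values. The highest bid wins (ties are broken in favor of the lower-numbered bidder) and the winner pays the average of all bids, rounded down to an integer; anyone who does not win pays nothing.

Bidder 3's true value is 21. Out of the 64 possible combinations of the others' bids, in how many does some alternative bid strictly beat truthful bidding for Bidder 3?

Others bid (6, 6, 22): truth gives 0; bid 22 gives 7 > 0. Violating.
Others bid (6, 6, 35): truth gives 0; bid 35 gives 1 > 0. Violating.
Others bid (6, 21, 6): truth gives 0; bid 22 gives 8 > 0. Violating.
Others bid (6, 21, 21): truth gives 0; bid 22 gives 4 > 0. Violating.
Others bid (6, 6, 6): truth gives 12; no alternative beats it.
Others bid (6, 6, 21): truth gives 8; no alternative beats it.
(Checking all 64 profiles: 11 have a profitable deviation, 53 do not.)

11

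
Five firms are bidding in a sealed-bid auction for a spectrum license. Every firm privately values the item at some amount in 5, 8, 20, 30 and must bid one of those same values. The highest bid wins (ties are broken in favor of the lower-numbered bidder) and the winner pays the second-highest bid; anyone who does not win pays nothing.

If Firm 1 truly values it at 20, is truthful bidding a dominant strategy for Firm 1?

Yes

Check each profile of the others' bids and compare truth against every alternative bid.
Others bid (5, 5, 5, 5): truth gives 15, best alternative gives 15.
Others bid (5, 5, 5, 8): truth gives 12, best alternative gives 12.
Others bid (5, 5, 8, 5): truth gives 12, best alternative gives 12.
Others bid (5, 5, 8, 8): truth gives 12, best alternative gives 12.
Others bid (5, 8, 5, 5): truth gives 12, best alternative gives 12.
Others bid (5, 8, 5, 8): truth gives 12, best alternative gives 12.
(Remaining 250 profiles checked similarly; truth is weakly best in each.)
In every case the truthful bid is at least as good as any alternative, so it is a dominant strategy.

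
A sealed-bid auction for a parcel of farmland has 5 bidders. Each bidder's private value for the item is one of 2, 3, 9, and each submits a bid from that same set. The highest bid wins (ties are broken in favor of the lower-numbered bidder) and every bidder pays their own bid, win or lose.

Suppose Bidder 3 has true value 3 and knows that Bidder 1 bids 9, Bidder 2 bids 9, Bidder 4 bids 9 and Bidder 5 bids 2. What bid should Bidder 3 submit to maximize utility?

Bid 2: loses but pays 2, utility -2.
Bid 3: loses but pays 3, utility -3.
Bid 9: loses but pays 9, utility -9.
The best choice is 2 with utility -2.

2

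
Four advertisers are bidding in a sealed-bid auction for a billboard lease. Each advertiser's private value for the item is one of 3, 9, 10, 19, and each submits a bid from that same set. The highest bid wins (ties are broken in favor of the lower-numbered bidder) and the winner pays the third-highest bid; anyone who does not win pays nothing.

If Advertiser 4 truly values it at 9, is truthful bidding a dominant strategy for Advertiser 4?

No

Consider the case where Advertiser 1 bids 3, Advertiser 2 bids 3 and Advertiser 3 bids 9.
Truthful bid 9: loses, pays 0, utility 0.
Bid 10 instead: wins, pays 3, utility 9 - 3 = 6.
Since 6 > 0, bidding 10 is strictly better here, so truthful bidding is not dominant.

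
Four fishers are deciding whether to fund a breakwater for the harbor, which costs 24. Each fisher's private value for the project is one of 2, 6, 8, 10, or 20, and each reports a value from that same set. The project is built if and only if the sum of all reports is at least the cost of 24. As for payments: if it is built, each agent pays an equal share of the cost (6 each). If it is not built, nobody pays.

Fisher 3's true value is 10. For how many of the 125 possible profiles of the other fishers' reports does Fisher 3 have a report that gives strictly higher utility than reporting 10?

Others report (2, 2, 2): truth gives 0; report 20 gives 4 > 0. Violating.
Others report (2, 2, 6): truth gives 0; report 20 gives 4 > 0. Violating.
Others report (2, 2, 8): truth gives 0; report 20 gives 4 > 0. Violating.
Others report (2, 6, 2): truth gives 0; report 20 gives 4 > 0. Violating.
Others report (2, 2, 10): truth gives 4; no alternative beats it.
Others report (2, 2, 20): truth gives 4; no alternative beats it.
(Checking all 125 profiles: 7 have a profitable deviation, 118 do not.)

7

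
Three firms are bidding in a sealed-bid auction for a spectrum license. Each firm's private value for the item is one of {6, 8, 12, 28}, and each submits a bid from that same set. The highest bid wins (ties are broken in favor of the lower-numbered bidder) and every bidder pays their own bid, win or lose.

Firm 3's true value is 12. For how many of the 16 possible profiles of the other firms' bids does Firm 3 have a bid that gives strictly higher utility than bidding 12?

13

Others bid (6, 6): truth gives 0; bid 8 gives 4 > 0. Violating.
Others bid (6, 12): truth gives -12; bid 6 gives -6 > -12. Violating.
Others bid (6, 28): truth gives -12; bid 6 gives -6 > -12. Violating.
Others bid (8, 12): truth gives -12; bid 6 gives -6 > -12. Violating.
Others bid (6, 8): truth gives 0; no alternative beats it.
Others bid (8, 6): truth gives 0; no alternative beats it.
(Checking all 16 profiles: 13 have a profitable deviation, 3 do not.)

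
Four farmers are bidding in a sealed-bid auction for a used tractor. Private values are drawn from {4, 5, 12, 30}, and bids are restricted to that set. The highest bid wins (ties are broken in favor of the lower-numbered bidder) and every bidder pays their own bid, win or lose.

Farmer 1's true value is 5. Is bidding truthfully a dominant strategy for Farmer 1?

No

Consider the case where Farmer 2 bids 4, Farmer 3 bids 4 and Farmer 4 bids 4.
Truthful bid 5: wins, pays 5, utility 5 - 5 = 0.
Bid 4 instead: wins, pays 4, utility 5 - 4 = 1.
Since 1 > 0, bidding 4 is strictly better here, so truthful bidding is not dominant.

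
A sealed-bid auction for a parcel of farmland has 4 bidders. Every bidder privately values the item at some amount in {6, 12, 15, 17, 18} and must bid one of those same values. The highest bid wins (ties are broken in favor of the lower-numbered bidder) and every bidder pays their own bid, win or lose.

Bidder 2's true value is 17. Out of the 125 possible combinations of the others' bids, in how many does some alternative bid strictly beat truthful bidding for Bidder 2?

Others bid (6, 6, 6): truth gives 0; bid 12 gives 5 > 0. Violating.
Others bid (6, 6, 12): truth gives 0; bid 12 gives 5 > 0. Violating.
Others bid (6, 6, 15): truth gives 0; bid 15 gives 2 > 0. Violating.
Others bid (6, 6, 18): truth gives -17; bid 18 gives -1 > -17. Violating.
Others bid (6, 6, 17): truth gives 0; no alternative beats it.
Others bid (6, 12, 17): truth gives 0; no alternative beats it.
(Checking all 125 profiles: 95 have a profitable deviation, 30 do not.)

95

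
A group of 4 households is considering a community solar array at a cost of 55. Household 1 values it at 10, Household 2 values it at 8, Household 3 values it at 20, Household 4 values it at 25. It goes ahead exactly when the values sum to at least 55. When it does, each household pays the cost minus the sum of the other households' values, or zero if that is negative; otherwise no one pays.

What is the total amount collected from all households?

Total value 63 ≥ cost 55, so it is built.
Household 1: others sum to 53; max(0, 55 - 53) = 2.
Household 2: others sum to 55; max(0, 55 - 55) = 0.
Household 3: others sum to 43; max(0, 55 - 43) = 12.
Household 4: others sum to 38; max(0, 55 - 38) = 17.
Total collected = 2 + 0 + 12 + 17 = 31.

31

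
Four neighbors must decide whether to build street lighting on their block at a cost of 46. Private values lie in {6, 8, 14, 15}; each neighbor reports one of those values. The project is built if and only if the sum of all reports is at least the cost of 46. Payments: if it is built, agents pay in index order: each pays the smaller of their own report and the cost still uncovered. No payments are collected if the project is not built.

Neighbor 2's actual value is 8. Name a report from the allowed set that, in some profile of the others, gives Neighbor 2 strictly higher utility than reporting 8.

Suppose Neighbor 1 reports 14, Neighbor 3 reports 14 and Neighbor 4 reports 14.
Report 8: project built, pays 8, utility 8 - 8 = 0.
Report 6: project built, pays 6, utility 8 - 6 = 2.
So reporting 6 beats truth here (2 > 0).

6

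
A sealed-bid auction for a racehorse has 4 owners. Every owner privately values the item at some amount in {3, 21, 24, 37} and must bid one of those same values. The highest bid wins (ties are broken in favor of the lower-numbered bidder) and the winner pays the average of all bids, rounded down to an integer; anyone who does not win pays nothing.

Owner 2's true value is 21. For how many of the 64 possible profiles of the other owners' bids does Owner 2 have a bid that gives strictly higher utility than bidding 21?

Others bid (3, 3, 24): truth gives 0; bid 24 gives 8 > 0. Violating.
Others bid (3, 3, 37): truth gives 0; bid 37 gives 1 > 0. Violating.
Others bid (3, 21, 24): truth gives 0; bid 24 gives 3 > 0. Violating.
Others bid (3, 24, 3): truth gives 0; bid 24 gives 8 > 0. Violating.
Others bid (3, 3, 3): truth gives 14; no alternative beats it.
Others bid (3, 3, 21): truth gives 9; no alternative beats it.
(Checking all 64 profiles: 13 have a profitable deviation, 51 do not.)

13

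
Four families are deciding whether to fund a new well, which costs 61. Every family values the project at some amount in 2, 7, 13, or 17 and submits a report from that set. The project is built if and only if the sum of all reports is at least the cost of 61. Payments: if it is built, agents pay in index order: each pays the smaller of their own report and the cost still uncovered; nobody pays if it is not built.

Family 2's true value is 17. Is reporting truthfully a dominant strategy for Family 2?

Consider the case where Family 1 reports 17, Family 3 reports 17 and Family 4 reports 17.
Truthful report 17: project built, pays 17, utility 17 - 17 = 0.
Report 13 instead: project built, pays 13, utility 17 - 13 = 4.
Since 4 > 0, reporting 13 is strictly better here, so truthful reporting is not dominant.

No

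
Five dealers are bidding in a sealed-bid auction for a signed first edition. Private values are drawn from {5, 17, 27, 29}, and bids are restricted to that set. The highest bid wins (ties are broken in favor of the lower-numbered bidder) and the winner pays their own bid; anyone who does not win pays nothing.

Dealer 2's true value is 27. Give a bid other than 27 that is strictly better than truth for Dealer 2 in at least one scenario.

17

Suppose Dealer 1 bids 5, Dealer 3 bids 5, Dealer 4 bids 5 and Dealer 5 bids 5.
Bid 27: wins, pays 27, utility 27 - 27 = 0.
Bid 17: wins, pays 17, utility 27 - 17 = 10.
So bidding 17 beats truth here (10 > 0).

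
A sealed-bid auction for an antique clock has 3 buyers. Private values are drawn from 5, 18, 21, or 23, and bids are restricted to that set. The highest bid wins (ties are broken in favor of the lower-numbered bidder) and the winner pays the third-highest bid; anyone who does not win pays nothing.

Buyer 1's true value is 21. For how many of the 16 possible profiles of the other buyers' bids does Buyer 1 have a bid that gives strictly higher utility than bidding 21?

Others bid (5, 23): truth gives 0; bid 23 gives 16 > 0. Violating.
Others bid (18, 23): truth gives 0; bid 23 gives 3 > 0. Violating.
Others bid (23, 5): truth gives 0; bid 23 gives 16 > 0. Violating.
Others bid (23, 18): truth gives 0; bid 23 gives 3 > 0. Violating.
Others bid (5, 5): truth gives 16; no alternative beats it.
Others bid (5, 18): truth gives 16; no alternative beats it.
(Checking all 16 profiles: 4 have a profitable deviation, 12 do not.)

4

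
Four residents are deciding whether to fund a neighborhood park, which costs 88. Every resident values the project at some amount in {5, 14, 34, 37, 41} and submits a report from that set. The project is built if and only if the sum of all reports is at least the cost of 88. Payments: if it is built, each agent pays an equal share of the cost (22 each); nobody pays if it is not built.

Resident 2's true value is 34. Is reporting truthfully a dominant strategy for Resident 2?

No

Consider the case where Resident 1 reports 5, Resident 3 reports 5 and Resident 4 reports 37.
Truthful report 34: project not built, utility 0.
Report 41 instead: project built, pays 22, utility 34 - 22 = 12.
Since 12 > 0, reporting 41 is strictly better here, so truthful reporting is not dominant.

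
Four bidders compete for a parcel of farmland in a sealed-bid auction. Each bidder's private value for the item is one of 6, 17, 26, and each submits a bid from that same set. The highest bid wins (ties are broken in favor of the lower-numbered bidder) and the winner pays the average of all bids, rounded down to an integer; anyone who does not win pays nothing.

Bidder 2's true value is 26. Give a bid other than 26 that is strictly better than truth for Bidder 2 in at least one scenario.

17

Suppose Bidder 1 bids 6, Bidder 3 bids 6 and Bidder 4 bids 6.
Bid 26: wins, pays 11, utility 26 - 11 = 15.
Bid 17: wins, pays 8, utility 26 - 8 = 18.
So bidding 17 beats truth here (18 > 15).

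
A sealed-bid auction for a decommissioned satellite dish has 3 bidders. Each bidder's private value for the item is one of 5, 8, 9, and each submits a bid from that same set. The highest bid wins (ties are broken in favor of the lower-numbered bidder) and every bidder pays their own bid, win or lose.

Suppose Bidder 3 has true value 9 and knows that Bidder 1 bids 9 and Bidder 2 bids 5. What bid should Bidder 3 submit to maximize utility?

5

Bid 5: loses but pays 5, utility -5.
Bid 8: loses but pays 8, utility -8.
Bid 9: loses but pays 9, utility -9.
The best choice is 5 with utility -5.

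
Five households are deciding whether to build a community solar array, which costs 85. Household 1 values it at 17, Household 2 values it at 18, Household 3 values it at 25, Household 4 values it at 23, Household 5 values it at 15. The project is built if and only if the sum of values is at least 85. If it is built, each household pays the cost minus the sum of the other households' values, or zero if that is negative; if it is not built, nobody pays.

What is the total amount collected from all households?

Total value 98 ≥ cost 85, so it is built.
Household 1: others sum to 81; max(0, 85 - 81) = 4.
Household 2: others sum to 80; max(0, 85 - 80) = 5.
Household 3: others sum to 73; max(0, 85 - 73) = 12.
Household 4: others sum to 75; max(0, 85 - 75) = 10.
Household 5: others sum to 83; max(0, 85 - 83) = 2.
Total collected = 4 + 5 + 12 + 10 + 2 = 33.

33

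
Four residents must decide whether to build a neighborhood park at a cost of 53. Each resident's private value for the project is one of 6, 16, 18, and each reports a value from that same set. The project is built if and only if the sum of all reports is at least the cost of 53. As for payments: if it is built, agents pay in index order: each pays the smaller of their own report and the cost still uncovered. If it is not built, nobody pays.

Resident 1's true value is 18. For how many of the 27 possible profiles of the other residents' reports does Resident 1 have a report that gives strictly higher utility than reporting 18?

Others report (6, 16, 16): truth gives 0; report 16 gives 2 > 0. Violating.
Others report (6, 16, 18): truth gives 0; report 16 gives 2 > 0. Violating.
Others report (6, 18, 16): truth gives 0; report 16 gives 2 > 0. Violating.
Others report (6, 18, 18): truth gives 0; report 16 gives 2 > 0. Violating.
Others report (6, 6, 6): truth gives 0; no alternative beats it.
Others report (6, 6, 16): truth gives 0; no alternative beats it.
(Checking all 27 profiles: 20 have a profitable deviation, 7 do not.)

20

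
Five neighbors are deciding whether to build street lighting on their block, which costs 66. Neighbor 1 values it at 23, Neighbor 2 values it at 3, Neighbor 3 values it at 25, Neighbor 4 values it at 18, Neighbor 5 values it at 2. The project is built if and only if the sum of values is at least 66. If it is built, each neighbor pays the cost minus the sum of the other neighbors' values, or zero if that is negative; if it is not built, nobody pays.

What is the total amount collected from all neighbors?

51

Total value 71 ≥ cost 66, so it is built.
Neighbor 1: others sum to 48; max(0, 66 - 48) = 18.
Neighbor 2: others sum to 68; max(0, 66 - 68) = 0.
Neighbor 3: others sum to 46; max(0, 66 - 46) = 20.
Neighbor 4: others sum to 53; max(0, 66 - 53) = 13.
Neighbor 5: others sum to 69; max(0, 66 - 69) = 0.
Total collected = 18 + 0 + 20 + 13 + 0 = 51.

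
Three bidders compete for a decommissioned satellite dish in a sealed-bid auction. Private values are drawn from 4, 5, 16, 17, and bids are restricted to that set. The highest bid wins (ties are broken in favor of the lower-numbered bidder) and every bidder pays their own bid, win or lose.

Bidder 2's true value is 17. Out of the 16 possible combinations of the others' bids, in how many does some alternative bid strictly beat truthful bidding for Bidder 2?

Others bid (4, 4): truth gives 0; bid 5 gives 12 > 0. Violating.
Others bid (4, 5): truth gives 0; bid 5 gives 12 > 0. Violating.
Others bid (4, 16): truth gives 0; bid 16 gives 1 > 0. Violating.
Others bid (5, 4): truth gives 0; bid 16 gives 1 > 0. Violating.
Others bid (4, 17): truth gives 0; no alternative beats it.
Others bid (5, 17): truth gives 0; no alternative beats it.
(Checking all 16 profiles: 10 have a profitable deviation, 6 do not.)

10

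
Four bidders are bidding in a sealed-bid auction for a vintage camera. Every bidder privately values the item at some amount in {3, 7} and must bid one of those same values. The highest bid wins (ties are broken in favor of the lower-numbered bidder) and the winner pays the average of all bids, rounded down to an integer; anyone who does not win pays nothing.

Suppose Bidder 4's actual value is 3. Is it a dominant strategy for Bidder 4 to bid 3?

Check each profile of the others' bids and compare truth against every alternative bid.
Others bid (3, 3, 3): truth gives 0, best alternative gives -1.
Others bid (3, 3, 7): truth gives 0, best alternative gives 0.
Others bid (3, 7, 3): truth gives 0, best alternative gives 0.
Others bid (3, 7, 7): truth gives 0, best alternative gives 0.
Others bid (7, 3, 3): truth gives 0, best alternative gives 0.
Others bid (7, 3, 7): truth gives 0, best alternative gives 0.
(Remaining 2 profiles checked similarly; truth is weakly best in each.)
In every case the truthful bid is at least as good as any alternative, so it is a dominant strategy.

Yes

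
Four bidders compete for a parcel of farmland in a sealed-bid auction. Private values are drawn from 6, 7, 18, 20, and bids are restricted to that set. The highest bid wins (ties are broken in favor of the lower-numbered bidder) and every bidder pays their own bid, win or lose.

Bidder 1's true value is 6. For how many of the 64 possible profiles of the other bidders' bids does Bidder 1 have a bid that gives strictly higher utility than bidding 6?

Others bid (6, 6, 7): truth gives -6; bid 7 gives -1 > -6. Violating.
Others bid (6, 7, 6): truth gives -6; bid 7 gives -1 > -6. Violating.
Others bid (6, 7, 7): truth gives -6; bid 7 gives -1 > -6. Violating.
Others bid (7, 6, 6): truth gives -6; bid 7 gives -1 > -6. Violating.
Others bid (6, 6, 6): truth gives 0; no alternative beats it.
Others bid (6, 6, 18): truth gives -6; no alternative beats it.
(Checking all 64 profiles: 7 have a profitable deviation, 57 do not.)

7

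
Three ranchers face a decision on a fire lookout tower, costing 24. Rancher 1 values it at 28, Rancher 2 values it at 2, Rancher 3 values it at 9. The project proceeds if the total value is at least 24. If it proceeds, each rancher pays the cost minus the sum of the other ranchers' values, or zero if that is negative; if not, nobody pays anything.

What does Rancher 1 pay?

13

Total value 39 ≥ cost 24, so the project is built.
The other ranchers' values sum to 11.
Cost minus that sum is 24 - 11 = 13.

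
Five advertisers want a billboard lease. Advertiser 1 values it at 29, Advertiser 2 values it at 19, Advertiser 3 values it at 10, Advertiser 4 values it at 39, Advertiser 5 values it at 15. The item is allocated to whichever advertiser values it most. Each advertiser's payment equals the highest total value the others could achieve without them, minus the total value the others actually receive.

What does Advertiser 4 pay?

29

Advertiser 4 has the highest value and receives the item.
Without Advertiser 4, the item would go to the next-highest value, 29, so the others could achieve 29.
With Advertiser 4 present and winning, the others receive nothing, so their total is 0.
Payment = 29 - 0 = 29.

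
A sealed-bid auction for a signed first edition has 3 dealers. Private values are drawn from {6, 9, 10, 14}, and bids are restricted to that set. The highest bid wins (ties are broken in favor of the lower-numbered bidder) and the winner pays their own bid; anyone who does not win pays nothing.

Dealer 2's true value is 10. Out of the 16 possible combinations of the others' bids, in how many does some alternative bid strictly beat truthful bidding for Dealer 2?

2

Others bid (6, 6): truth gives 0; bid 9 gives 1 > 0. Violating.
Others bid (6, 9): truth gives 0; bid 9 gives 1 > 0. Violating.
Others bid (6, 10): truth gives 0; no alternative beats it.
Others bid (6, 14): truth gives 0; no alternative beats it.
(Checking all 16 profiles: 2 have a profitable deviation, 14 do not.)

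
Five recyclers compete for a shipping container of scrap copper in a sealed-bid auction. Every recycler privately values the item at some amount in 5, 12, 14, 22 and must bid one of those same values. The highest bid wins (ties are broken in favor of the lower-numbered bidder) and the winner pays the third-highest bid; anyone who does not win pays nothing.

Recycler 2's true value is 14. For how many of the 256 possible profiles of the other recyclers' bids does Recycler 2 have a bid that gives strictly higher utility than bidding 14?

32

Others bid (5, 5, 5, 22): truth gives 0; bid 22 gives 9 > 0. Violating.
Others bid (5, 5, 12, 22): truth gives 0; bid 22 gives 2 > 0. Violating.
Others bid (5, 5, 22, 5): truth gives 0; bid 22 gives 9 > 0. Violating.
Others bid (5, 5, 22, 12): truth gives 0; bid 22 gives 2 > 0. Violating.
Others bid (5, 5, 5, 5): truth gives 9; no alternative beats it.
Others bid (5, 5, 5, 12): truth gives 9; no alternative beats it.
(Checking all 256 profiles: 32 have a profitable deviation, 224 do not.)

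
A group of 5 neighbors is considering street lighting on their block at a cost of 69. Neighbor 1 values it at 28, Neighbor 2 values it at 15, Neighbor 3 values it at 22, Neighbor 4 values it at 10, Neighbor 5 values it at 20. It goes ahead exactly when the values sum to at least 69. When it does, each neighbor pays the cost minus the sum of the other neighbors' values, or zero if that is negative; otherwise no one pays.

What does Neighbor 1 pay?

Total value 95 ≥ cost 69, so the project is built.
The other neighbors' values sum to 67.
Cost minus that sum is 69 - 67 = 2.

2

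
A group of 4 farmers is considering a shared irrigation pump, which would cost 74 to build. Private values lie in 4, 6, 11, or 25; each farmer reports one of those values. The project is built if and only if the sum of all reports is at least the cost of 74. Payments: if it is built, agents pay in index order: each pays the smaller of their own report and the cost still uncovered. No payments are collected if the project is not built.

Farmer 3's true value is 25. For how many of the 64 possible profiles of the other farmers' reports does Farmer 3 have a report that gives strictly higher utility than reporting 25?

Others report (25, 25, 25): truth gives 1; report 4 gives 21 > 1. Violating.
Others report (4, 4, 4): truth gives 0; no alternative beats it.
Others report (4, 4, 6): truth gives 0; no alternative beats it.
(Checking all 64 profiles: 1 has a profitable deviation, 63 do not.)

1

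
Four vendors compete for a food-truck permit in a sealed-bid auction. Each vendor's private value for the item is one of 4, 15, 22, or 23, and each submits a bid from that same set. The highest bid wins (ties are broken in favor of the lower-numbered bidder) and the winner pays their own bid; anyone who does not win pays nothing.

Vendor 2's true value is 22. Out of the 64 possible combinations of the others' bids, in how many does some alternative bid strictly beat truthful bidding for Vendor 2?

4

Others bid (4, 4, 4): truth gives 0; bid 15 gives 7 > 0. Violating.
Others bid (4, 4, 15): truth gives 0; bid 15 gives 7 > 0. Violating.
Others bid (4, 15, 4): truth gives 0; bid 15 gives 7 > 0. Violating.
Others bid (4, 15, 15): truth gives 0; bid 15 gives 7 > 0. Violating.
Others bid (4, 4, 22): truth gives 0; no alternative beats it.
Others bid (4, 4, 23): truth gives 0; no alternative beats it.
(Checking all 64 profiles: 4 have a profitable deviation, 60 do not.)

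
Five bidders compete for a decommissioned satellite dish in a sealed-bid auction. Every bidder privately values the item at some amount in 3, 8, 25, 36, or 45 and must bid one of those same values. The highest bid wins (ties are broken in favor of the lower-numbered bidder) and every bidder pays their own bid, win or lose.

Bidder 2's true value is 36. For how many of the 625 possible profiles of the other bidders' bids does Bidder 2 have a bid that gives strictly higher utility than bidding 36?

Others bid (3, 3, 3, 3): truth gives 0; bid 8 gives 28 > 0. Violating.
Others bid (3, 3, 3, 8): truth gives 0; bid 8 gives 28 > 0. Violating.
Others bid (3, 3, 3, 25): truth gives 0; bid 25 gives 11 > 0. Violating.
Others bid (3, 3, 3, 45): truth gives -36; bid 3 gives -3 > -36. Violating.
Others bid (3, 3, 3, 36): truth gives 0; no alternative beats it.
Others bid (3, 3, 8, 36): truth gives 0; no alternative beats it.
(Checking all 625 profiles: 487 have a profitable deviation, 138 do not.)

487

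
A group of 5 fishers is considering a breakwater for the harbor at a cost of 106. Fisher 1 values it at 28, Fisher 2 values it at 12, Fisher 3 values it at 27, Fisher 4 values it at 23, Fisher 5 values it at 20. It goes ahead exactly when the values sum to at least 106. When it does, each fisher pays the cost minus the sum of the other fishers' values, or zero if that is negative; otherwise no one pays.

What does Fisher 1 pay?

Total value 110 ≥ cost 106, so the project is built.
The other fishers' values sum to 82.
Cost minus that sum is 106 - 82 = 24.

24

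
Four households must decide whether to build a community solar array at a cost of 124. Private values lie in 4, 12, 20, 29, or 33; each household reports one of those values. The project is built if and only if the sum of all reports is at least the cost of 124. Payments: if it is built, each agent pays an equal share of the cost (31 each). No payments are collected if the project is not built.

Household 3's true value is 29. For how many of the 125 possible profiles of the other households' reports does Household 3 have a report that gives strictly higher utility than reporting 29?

Others report (29, 33, 33): truth gives -2; report 4 gives 0 > -2. Violating.
Others report (33, 29, 33): truth gives -2; report 4 gives 0 > -2. Violating.
Others report (33, 33, 29): truth gives -2; report 4 gives 0 > -2. Violating.
Others report (33, 33, 33): truth gives -2; report 4 gives 0 > -2. Violating.
Others report (4, 4, 4): truth gives 0; no alternative beats it.
Others report (4, 4, 12): truth gives 0; no alternative beats it.
(Checking all 125 profiles: 4 have a profitable deviation, 121 do not.)

4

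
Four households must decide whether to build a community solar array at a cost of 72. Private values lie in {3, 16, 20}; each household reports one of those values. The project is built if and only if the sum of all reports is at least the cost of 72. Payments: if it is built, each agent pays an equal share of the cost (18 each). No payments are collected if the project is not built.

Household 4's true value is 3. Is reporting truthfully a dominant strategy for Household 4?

Yes

Check each profile of the others' reports and compare truth against every alternative report.
Others report (16, 20, 20): truth gives 0, best alternative gives -15.
Others report (20, 16, 20): truth gives 0, best alternative gives -15.
Others report (20, 20, 16): truth gives 0, best alternative gives -15.
Others report (20, 20, 20): truth gives 0, best alternative gives -15.
Others report (3, 3, 3): truth gives 0, best alternative gives 0.
Others report (3, 3, 16): truth gives 0, best alternative gives 0.
(Remaining 21 profiles checked similarly; truth is weakly best in each.)
In every case the truthful report is at least as good as any alternative, so it is a dominant strategy.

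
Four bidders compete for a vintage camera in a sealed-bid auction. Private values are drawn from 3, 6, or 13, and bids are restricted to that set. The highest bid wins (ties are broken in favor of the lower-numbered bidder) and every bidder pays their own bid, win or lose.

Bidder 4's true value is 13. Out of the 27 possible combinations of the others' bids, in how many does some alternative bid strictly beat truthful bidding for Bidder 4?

20

Others bid (3, 3, 3): truth gives 0; bid 6 gives 7 > 0. Violating.
Others bid (3, 3, 13): truth gives -13; bid 3 gives -3 > -13. Violating.
Others bid (3, 6, 13): truth gives -13; bid 3 gives -3 > -13. Violating.
Others bid (3, 13, 3): truth gives -13; bid 3 gives -3 > -13. Violating.
Others bid (3, 3, 6): truth gives 0; no alternative beats it.
Others bid (3, 6, 3): truth gives 0; no alternative beats it.
(Checking all 27 profiles: 20 have a profitable deviation, 7 do not.)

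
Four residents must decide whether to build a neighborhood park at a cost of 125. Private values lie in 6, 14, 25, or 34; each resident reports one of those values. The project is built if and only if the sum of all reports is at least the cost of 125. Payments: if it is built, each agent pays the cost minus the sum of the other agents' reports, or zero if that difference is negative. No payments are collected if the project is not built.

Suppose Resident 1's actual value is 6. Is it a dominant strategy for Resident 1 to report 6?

Yes

Check each profile of the others' reports and compare truth against every alternative report.
Others report (6, 6, 6): truth gives 0, best alternative gives 0.
Others report (6, 6, 14): truth gives 0, best alternative gives 0.
Others report (6, 6, 25): truth gives 0, best alternative gives 0.
Others report (6, 6, 34): truth gives 0, best alternative gives 0.
Others report (6, 14, 6): truth gives 0, best alternative gives 0.
Others report (6, 14, 14): truth gives 0, best alternative gives 0.
(Remaining 58 profiles checked similarly; truth is weakly best in each.)
In every case the truthful report is at least as good as any alternative, so it is a dominant strategy.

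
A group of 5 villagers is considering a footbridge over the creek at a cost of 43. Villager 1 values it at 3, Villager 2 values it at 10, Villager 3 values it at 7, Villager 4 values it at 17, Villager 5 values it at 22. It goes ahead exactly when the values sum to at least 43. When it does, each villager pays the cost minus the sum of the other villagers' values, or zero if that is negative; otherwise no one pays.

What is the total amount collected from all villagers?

Total value 59 ≥ cost 43, so it is built.
Villager 1: others sum to 56; max(0, 43 - 56) = 0.
Villager 2: others sum to 49; max(0, 43 - 49) = 0.
Villager 3: others sum to 52; max(0, 43 - 52) = 0.
Villager 4: others sum to 42; max(0, 43 - 42) = 1.
Villager 5: others sum to 37; max(0, 43 - 37) = 6.
Total collected = 0 + 0 + 0 + 1 + 6 = 7.

7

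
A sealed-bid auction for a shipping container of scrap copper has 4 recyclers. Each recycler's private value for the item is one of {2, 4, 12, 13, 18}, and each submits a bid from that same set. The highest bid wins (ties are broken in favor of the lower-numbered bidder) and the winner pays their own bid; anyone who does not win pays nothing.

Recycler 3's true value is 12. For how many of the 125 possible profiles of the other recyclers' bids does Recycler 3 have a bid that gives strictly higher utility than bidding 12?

2

Others bid (2, 2, 2): truth gives 0; bid 4 gives 8 > 0. Violating.
Others bid (2, 2, 4): truth gives 0; bid 4 gives 8 > 0. Violating.
Others bid (2, 2, 12): truth gives 0; no alternative beats it.
Others bid (2, 2, 13): truth gives 0; no alternative beats it.
(Checking all 125 profiles: 2 have a profitable deviation, 123 do not.)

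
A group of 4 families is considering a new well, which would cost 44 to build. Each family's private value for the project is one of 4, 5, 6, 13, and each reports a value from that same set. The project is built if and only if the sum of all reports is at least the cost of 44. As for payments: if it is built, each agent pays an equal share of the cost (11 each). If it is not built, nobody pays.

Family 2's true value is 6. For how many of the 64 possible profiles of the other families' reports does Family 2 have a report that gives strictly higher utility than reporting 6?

Others report (13, 13, 13): truth gives -5; report 4 gives 0 > -5. Violating.
Others report (4, 4, 4): truth gives 0; no alternative beats it.
Others report (4, 4, 5): truth gives 0; no alternative beats it.
(Checking all 64 profiles: 1 has a profitable deviation, 63 do not.)

1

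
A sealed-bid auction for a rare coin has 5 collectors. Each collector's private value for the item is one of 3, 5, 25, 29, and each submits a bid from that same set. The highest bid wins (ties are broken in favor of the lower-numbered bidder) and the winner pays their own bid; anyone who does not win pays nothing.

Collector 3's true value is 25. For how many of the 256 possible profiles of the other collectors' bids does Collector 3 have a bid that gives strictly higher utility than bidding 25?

4

Others bid (3, 3, 3, 3): truth gives 0; bid 5 gives 20 > 0. Violating.
Others bid (3, 3, 3, 5): truth gives 0; bid 5 gives 20 > 0. Violating.
Others bid (3, 3, 5, 3): truth gives 0; bid 5 gives 20 > 0. Violating.
Others bid (3, 3, 5, 5): truth gives 0; bid 5 gives 20 > 0. Violating.
Others bid (3, 3, 3, 25): truth gives 0; no alternative beats it.
Others bid (3, 3, 3, 29): truth gives 0; no alternative beats it.
(Checking all 256 profiles: 4 have a profitable deviation, 252 do not.)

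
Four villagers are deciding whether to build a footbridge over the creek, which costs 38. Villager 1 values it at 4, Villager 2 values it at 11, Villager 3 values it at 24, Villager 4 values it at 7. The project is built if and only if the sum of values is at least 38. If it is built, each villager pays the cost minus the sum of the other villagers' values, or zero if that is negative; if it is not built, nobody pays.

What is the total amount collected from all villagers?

19

Total value 46 ≥ cost 38, so it is built.
Villager 1: others sum to 42; max(0, 38 - 42) = 0.
Villager 2: others sum to 35; max(0, 38 - 35) = 3.
Villager 3: others sum to 22; max(0, 38 - 22) = 16.
Villager 4: others sum to 39; max(0, 38 - 39) = 0.
Total collected = 0 + 3 + 16 + 0 = 19.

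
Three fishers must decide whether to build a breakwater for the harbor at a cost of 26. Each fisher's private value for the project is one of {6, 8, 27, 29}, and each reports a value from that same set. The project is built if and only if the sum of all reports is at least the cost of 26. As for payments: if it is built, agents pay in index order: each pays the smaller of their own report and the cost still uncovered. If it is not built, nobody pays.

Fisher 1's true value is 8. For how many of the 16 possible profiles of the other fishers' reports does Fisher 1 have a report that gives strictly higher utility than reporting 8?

Others report (6, 27): truth gives 0; report 6 gives 2 > 0. Violating.
Others report (6, 29): truth gives 0; report 6 gives 2 > 0. Violating.
Others report (8, 27): truth gives 0; report 6 gives 2 > 0. Violating.
Others report (8, 29): truth gives 0; report 6 gives 2 > 0. Violating.
Others report (6, 6): truth gives 0; no alternative beats it.
Others report (6, 8): truth gives 0; no alternative beats it.
(Checking all 16 profiles: 12 have a profitable deviation, 4 do not.)

12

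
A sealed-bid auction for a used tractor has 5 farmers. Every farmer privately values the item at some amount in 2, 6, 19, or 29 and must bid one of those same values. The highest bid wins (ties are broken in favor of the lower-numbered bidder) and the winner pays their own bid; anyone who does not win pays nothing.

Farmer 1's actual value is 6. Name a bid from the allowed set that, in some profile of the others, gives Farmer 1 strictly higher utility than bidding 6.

Suppose Farmer 2 bids 2, Farmer 3 bids 2, Farmer 4 bids 2 and Farmer 5 bids 2.
Bid 6: wins, pays 6, utility 6 - 6 = 0.
Bid 2: wins, pays 2, utility 6 - 2 = 4.
So bidding 2 beats truth here (4 > 0).

2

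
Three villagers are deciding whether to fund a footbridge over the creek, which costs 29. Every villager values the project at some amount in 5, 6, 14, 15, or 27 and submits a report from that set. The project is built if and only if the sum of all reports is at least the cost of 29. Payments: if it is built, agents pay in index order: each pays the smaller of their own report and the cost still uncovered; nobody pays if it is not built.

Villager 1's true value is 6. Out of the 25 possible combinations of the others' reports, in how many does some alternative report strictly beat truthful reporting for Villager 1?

13

Others report (5, 27): truth gives 0; report 5 gives 1 > 0. Violating.
Others report (6, 27): truth gives 0; report 5 gives 1 > 0. Violating.
Others report (14, 14): truth gives 0; report 5 gives 1 > 0. Violating.
Others report (14, 15): truth gives 0; report 5 gives 1 > 0. Violating.
Others report (5, 5): truth gives 0; no alternative beats it.
Others report (5, 6): truth gives 0; no alternative beats it.
(Checking all 25 profiles: 13 have a profitable deviation, 12 do not.)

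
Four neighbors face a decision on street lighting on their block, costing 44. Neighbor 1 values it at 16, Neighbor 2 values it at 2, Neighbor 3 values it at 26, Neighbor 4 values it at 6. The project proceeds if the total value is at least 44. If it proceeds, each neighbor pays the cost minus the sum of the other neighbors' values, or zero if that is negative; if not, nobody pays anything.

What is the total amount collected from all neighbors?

Total value 50 ≥ cost 44, so it is built.
Neighbor 1: others sum to 34; max(0, 44 - 34) = 10.
Neighbor 2: others sum to 48; max(0, 44 - 48) = 0.
Neighbor 3: others sum to 24; max(0, 44 - 24) = 20.
Neighbor 4: others sum to 44; max(0, 44 - 44) = 0.
Total collected = 10 + 0 + 20 + 0 = 30.

30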